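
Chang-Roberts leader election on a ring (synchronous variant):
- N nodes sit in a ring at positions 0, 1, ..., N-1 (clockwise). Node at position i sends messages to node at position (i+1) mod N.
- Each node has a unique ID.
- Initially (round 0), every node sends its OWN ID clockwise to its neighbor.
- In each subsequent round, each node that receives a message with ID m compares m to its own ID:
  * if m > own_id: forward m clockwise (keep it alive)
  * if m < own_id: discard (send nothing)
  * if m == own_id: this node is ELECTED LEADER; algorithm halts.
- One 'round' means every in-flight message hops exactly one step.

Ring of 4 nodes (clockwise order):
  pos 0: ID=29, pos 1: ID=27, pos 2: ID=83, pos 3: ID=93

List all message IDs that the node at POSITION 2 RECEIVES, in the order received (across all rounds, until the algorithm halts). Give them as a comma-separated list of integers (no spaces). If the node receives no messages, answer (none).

Round 1: pos1(id27) recv 29: fwd; pos2(id83) recv 27: drop; pos3(id93) recv 83: drop; pos0(id29) recv 93: fwd
Round 2: pos2(id83) recv 29: drop; pos1(id27) recv 93: fwd
Round 3: pos2(id83) recv 93: fwd
Round 4: pos3(id93) recv 93: ELECTED

Answer: 27,29,93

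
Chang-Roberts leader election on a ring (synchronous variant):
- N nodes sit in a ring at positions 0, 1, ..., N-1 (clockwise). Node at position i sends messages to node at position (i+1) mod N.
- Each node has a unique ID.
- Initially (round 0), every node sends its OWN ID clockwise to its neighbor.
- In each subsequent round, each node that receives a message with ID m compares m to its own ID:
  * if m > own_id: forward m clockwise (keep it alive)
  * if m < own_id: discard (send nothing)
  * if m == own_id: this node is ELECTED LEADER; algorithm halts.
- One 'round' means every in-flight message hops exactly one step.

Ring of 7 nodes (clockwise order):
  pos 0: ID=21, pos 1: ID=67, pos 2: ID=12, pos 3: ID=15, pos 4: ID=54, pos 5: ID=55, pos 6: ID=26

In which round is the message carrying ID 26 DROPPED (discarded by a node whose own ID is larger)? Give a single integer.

Round 1: pos1(id67) recv 21: drop; pos2(id12) recv 67: fwd; pos3(id15) recv 12: drop; pos4(id54) recv 15: drop; pos5(id55) recv 54: drop; pos6(id26) recv 55: fwd; pos0(id21) recv 26: fwd
Round 2: pos3(id15) recv 67: fwd; pos0(id21) recv 55: fwd; pos1(id67) recv 26: drop
Round 3: pos4(id54) recv 67: fwd; pos1(id67) recv 55: drop
Round 4: pos5(id55) recv 67: fwd
Round 5: pos6(id26) recv 67: fwd
Round 6: pos0(id21) recv 67: fwd
Round 7: pos1(id67) recv 67: ELECTED
Message ID 26 originates at pos 6; dropped at pos 1 in round 2

Answer: 2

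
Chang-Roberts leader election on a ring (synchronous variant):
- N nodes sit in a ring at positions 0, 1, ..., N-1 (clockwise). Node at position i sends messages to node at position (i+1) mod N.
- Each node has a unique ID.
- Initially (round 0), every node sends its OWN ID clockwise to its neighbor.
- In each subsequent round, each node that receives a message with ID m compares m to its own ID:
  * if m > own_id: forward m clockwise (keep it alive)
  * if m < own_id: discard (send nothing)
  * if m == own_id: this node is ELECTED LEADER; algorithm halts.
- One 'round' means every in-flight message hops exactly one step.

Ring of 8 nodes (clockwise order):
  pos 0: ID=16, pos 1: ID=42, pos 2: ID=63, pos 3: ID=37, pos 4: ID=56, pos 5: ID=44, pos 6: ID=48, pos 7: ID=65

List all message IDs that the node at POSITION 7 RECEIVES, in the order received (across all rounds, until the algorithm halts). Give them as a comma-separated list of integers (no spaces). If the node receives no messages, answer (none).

Answer: 48,56,63,65

Derivation:
Round 1: pos1(id42) recv 16: drop; pos2(id63) recv 42: drop; pos3(id37) recv 63: fwd; pos4(id56) recv 37: drop; pos5(id44) recv 56: fwd; pos6(id48) recv 44: drop; pos7(id65) recv 48: drop; pos0(id16) recv 65: fwd
Round 2: pos4(id56) recv 63: fwd; pos6(id48) recv 56: fwd; pos1(id42) recv 65: fwd
Round 3: pos5(id44) recv 63: fwd; pos7(id65) recv 56: drop; pos2(id63) recv 65: fwd
Round 4: pos6(id48) recv 63: fwd; pos3(id37) recv 65: fwd
Round 5: pos7(id65) recv 63: drop; pos4(id56) recv 65: fwd
Round 6: pos5(id44) recv 65: fwd
Round 7: pos6(id48) recv 65: fwd
Round 8: pos7(id65) recv 65: ELECTED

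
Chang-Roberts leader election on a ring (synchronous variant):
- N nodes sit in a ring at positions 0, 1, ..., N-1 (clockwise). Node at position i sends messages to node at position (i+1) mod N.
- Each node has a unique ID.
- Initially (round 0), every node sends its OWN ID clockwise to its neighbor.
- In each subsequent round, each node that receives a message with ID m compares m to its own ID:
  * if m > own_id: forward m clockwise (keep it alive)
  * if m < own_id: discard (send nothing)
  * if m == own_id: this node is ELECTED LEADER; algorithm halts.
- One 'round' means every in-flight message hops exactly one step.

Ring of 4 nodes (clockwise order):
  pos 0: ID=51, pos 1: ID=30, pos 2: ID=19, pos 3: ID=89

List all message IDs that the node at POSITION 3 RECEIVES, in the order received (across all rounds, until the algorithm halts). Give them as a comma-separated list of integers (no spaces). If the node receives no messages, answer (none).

Answer: 19,30,51,89

Derivation:
Round 1: pos1(id30) recv 51: fwd; pos2(id19) recv 30: fwd; pos3(id89) recv 19: drop; pos0(id51) recv 89: fwd
Round 2: pos2(id19) recv 51: fwd; pos3(id89) recv 30: drop; pos1(id30) recv 89: fwd
Round 3: pos3(id89) recv 51: drop; pos2(id19) recv 89: fwd
Round 4: pos3(id89) recv 89: ELECTED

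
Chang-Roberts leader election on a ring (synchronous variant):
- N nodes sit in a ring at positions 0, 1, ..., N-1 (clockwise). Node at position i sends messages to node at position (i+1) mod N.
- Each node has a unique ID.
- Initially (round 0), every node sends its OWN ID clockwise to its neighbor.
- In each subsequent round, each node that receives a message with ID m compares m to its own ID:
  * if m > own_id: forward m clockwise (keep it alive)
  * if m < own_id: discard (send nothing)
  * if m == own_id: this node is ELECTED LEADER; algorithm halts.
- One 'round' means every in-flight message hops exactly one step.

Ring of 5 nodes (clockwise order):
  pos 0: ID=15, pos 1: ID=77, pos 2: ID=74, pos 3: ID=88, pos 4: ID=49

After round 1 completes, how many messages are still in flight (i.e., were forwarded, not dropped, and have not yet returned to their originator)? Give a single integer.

Round 1: pos1(id77) recv 15: drop; pos2(id74) recv 77: fwd; pos3(id88) recv 74: drop; pos4(id49) recv 88: fwd; pos0(id15) recv 49: fwd
After round 1: 3 messages still in flight

Answer: 3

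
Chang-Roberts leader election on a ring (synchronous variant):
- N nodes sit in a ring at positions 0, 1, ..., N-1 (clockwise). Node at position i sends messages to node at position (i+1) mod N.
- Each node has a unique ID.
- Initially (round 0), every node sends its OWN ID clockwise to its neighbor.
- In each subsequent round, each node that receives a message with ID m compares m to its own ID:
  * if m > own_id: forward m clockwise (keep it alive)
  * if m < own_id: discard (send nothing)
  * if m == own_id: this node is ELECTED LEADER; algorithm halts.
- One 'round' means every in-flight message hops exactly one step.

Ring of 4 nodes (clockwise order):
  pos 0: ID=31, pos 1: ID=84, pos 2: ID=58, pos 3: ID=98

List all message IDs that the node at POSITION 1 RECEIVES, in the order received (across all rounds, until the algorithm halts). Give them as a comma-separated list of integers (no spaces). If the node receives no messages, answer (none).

Answer: 31,98

Derivation:
Round 1: pos1(id84) recv 31: drop; pos2(id58) recv 84: fwd; pos3(id98) recv 58: drop; pos0(id31) recv 98: fwd
Round 2: pos3(id98) recv 84: drop; pos1(id84) recv 98: fwd
Round 3: pos2(id58) recv 98: fwd
Round 4: pos3(id98) recv 98: ELECTED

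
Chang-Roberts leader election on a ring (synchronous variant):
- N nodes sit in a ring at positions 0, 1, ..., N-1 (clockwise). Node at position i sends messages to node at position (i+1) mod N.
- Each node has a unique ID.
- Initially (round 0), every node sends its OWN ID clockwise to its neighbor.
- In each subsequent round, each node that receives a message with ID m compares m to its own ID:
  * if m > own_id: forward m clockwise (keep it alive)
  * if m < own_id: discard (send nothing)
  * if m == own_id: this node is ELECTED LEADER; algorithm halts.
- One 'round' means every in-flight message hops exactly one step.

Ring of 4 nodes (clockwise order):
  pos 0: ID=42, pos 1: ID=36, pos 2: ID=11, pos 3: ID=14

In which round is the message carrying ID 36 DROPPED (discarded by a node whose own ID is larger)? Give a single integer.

Round 1: pos1(id36) recv 42: fwd; pos2(id11) recv 36: fwd; pos3(id14) recv 11: drop; pos0(id42) recv 14: drop
Round 2: pos2(id11) recv 42: fwd; pos3(id14) recv 36: fwd
Round 3: pos3(id14) recv 42: fwd; pos0(id42) recv 36: drop
Round 4: pos0(id42) recv 42: ELECTED
Message ID 36 originates at pos 1; dropped at pos 0 in round 3

Answer: 3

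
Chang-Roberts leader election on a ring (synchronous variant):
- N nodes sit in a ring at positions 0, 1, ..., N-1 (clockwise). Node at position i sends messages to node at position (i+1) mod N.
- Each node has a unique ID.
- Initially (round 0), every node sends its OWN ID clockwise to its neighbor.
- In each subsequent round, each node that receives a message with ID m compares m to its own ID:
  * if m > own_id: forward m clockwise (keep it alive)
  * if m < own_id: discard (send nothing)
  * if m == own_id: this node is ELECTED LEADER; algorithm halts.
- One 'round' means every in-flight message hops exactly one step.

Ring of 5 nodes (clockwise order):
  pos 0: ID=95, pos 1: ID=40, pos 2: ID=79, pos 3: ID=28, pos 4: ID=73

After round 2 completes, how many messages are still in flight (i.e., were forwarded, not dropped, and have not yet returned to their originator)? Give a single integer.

Round 1: pos1(id40) recv 95: fwd; pos2(id79) recv 40: drop; pos3(id28) recv 79: fwd; pos4(id73) recv 28: drop; pos0(id95) recv 73: drop
Round 2: pos2(id79) recv 95: fwd; pos4(id73) recv 79: fwd
After round 2: 2 messages still in flight

Answer: 2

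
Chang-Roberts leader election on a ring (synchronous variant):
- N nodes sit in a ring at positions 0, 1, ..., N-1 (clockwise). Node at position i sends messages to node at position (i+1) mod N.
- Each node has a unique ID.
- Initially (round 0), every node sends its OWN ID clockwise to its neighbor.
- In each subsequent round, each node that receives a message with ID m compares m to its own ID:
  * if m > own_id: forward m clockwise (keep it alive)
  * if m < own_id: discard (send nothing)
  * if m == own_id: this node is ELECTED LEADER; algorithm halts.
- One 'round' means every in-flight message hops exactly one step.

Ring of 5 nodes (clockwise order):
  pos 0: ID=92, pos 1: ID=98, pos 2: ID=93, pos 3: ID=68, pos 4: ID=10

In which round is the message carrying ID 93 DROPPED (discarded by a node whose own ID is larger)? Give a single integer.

Answer: 4

Derivation:
Round 1: pos1(id98) recv 92: drop; pos2(id93) recv 98: fwd; pos3(id68) recv 93: fwd; pos4(id10) recv 68: fwd; pos0(id92) recv 10: drop
Round 2: pos3(id68) recv 98: fwd; pos4(id10) recv 93: fwd; pos0(id92) recv 68: drop
Round 3: pos4(id10) recv 98: fwd; pos0(id92) recv 93: fwd
Round 4: pos0(id92) recv 98: fwd; pos1(id98) recv 93: drop
Round 5: pos1(id98) recv 98: ELECTED
Message ID 93 originates at pos 2; dropped at pos 1 in round 4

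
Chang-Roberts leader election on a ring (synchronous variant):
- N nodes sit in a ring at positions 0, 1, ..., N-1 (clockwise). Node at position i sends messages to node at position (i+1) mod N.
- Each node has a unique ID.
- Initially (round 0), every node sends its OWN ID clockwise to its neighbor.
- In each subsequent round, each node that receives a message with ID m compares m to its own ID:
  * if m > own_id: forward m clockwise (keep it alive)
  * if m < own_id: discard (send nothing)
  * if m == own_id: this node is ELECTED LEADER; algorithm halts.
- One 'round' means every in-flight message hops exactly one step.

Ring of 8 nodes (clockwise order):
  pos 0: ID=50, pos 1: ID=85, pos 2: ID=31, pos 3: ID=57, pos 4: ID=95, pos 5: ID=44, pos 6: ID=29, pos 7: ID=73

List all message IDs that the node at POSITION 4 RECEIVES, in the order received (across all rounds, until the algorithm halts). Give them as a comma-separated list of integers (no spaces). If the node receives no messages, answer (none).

Answer: 57,85,95

Derivation:
Round 1: pos1(id85) recv 50: drop; pos2(id31) recv 85: fwd; pos3(id57) recv 31: drop; pos4(id95) recv 57: drop; pos5(id44) recv 95: fwd; pos6(id29) recv 44: fwd; pos7(id73) recv 29: drop; pos0(id50) recv 73: fwd
Round 2: pos3(id57) recv 85: fwd; pos6(id29) recv 95: fwd; pos7(id73) recv 44: drop; pos1(id85) recv 73: drop
Round 3: pos4(id95) recv 85: drop; pos7(id73) recv 95: fwd
Round 4: pos0(id50) recv 95: fwd
Round 5: pos1(id85) recv 95: fwd
Round 6: pos2(id31) recv 95: fwd
Round 7: pos3(id57) recv 95: fwd
Round 8: pos4(id95) recv 95: ELECTED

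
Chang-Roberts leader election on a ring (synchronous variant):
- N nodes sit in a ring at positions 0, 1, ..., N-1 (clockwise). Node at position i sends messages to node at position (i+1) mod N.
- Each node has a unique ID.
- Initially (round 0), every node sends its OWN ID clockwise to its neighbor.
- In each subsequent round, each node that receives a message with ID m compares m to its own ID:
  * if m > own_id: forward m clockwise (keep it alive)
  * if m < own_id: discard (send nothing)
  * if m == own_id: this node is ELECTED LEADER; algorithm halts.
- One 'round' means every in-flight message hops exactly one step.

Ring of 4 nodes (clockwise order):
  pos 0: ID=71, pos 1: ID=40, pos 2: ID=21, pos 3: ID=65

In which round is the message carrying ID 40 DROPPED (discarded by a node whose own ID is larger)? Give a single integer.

Round 1: pos1(id40) recv 71: fwd; pos2(id21) recv 40: fwd; pos3(id65) recv 21: drop; pos0(id71) recv 65: drop
Round 2: pos2(id21) recv 71: fwd; pos3(id65) recv 40: drop
Round 3: pos3(id65) recv 71: fwd
Round 4: pos0(id71) recv 71: ELECTED
Message ID 40 originates at pos 1; dropped at pos 3 in round 2

Answer: 2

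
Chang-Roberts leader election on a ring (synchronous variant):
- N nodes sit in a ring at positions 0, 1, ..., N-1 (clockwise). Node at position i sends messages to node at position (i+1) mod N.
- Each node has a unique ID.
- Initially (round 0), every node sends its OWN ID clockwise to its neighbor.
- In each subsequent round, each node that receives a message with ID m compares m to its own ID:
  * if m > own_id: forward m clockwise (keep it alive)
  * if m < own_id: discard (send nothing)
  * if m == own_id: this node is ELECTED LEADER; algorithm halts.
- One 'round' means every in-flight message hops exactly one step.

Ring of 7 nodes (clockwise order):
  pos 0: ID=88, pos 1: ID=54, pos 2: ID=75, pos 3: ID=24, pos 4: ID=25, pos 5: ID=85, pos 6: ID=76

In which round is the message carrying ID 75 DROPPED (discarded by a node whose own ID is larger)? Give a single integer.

Round 1: pos1(id54) recv 88: fwd; pos2(id75) recv 54: drop; pos3(id24) recv 75: fwd; pos4(id25) recv 24: drop; pos5(id85) recv 25: drop; pos6(id76) recv 85: fwd; pos0(id88) recv 76: drop
Round 2: pos2(id75) recv 88: fwd; pos4(id25) recv 75: fwd; pos0(id88) recv 85: drop
Round 3: pos3(id24) recv 88: fwd; pos5(id85) recv 75: drop
Round 4: pos4(id25) recv 88: fwd
Round 5: pos5(id85) recv 88: fwd
Round 6: pos6(id76) recv 88: fwd
Round 7: pos0(id88) recv 88: ELECTED
Message ID 75 originates at pos 2; dropped at pos 5 in round 3

Answer: 3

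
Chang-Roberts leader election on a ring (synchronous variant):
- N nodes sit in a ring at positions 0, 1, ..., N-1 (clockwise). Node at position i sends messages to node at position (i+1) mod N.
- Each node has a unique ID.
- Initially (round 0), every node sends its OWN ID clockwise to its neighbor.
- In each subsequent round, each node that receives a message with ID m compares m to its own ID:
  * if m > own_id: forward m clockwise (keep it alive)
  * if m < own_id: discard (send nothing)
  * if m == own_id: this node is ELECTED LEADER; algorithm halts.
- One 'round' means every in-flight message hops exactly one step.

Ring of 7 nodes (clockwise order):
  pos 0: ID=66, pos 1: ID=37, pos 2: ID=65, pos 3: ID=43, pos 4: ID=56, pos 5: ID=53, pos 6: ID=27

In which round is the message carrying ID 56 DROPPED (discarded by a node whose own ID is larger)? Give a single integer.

Round 1: pos1(id37) recv 66: fwd; pos2(id65) recv 37: drop; pos3(id43) recv 65: fwd; pos4(id56) recv 43: drop; pos5(id53) recv 56: fwd; pos6(id27) recv 53: fwd; pos0(id66) recv 27: drop
Round 2: pos2(id65) recv 66: fwd; pos4(id56) recv 65: fwd; pos6(id27) recv 56: fwd; pos0(id66) recv 53: drop
Round 3: pos3(id43) recv 66: fwd; pos5(id53) recv 65: fwd; pos0(id66) recv 56: drop
Round 4: pos4(id56) recv 66: fwd; pos6(id27) recv 65: fwd
Round 5: pos5(id53) recv 66: fwd; pos0(id66) recv 65: drop
Round 6: pos6(id27) recv 66: fwd
Round 7: pos0(id66) recv 66: ELECTED
Message ID 56 originates at pos 4; dropped at pos 0 in round 3

Answer: 3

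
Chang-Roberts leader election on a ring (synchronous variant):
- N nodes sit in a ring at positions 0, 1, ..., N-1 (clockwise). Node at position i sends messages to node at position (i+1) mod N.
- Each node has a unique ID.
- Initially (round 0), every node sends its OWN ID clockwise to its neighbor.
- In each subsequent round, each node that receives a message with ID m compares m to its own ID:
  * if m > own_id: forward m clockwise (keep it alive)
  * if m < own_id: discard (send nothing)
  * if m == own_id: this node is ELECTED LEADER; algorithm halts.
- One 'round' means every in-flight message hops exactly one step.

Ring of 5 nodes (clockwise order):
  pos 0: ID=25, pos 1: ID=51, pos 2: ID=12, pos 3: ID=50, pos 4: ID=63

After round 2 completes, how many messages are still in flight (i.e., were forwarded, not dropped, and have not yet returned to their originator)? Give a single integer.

Round 1: pos1(id51) recv 25: drop; pos2(id12) recv 51: fwd; pos3(id50) recv 12: drop; pos4(id63) recv 50: drop; pos0(id25) recv 63: fwd
Round 2: pos3(id50) recv 51: fwd; pos1(id51) recv 63: fwd
After round 2: 2 messages still in flight

Answer: 2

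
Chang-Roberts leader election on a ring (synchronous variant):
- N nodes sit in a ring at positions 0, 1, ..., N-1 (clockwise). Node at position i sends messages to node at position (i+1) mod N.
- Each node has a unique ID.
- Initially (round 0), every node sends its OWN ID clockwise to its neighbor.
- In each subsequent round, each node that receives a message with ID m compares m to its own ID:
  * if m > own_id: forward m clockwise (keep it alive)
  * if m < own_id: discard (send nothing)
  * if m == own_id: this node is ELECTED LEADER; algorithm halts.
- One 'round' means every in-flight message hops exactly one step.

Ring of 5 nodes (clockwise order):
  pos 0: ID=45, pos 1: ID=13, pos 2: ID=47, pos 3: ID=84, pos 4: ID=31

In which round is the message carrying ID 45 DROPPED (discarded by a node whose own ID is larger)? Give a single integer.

Answer: 2

Derivation:
Round 1: pos1(id13) recv 45: fwd; pos2(id47) recv 13: drop; pos3(id84) recv 47: drop; pos4(id31) recv 84: fwd; pos0(id45) recv 31: drop
Round 2: pos2(id47) recv 45: drop; pos0(id45) recv 84: fwd
Round 3: pos1(id13) recv 84: fwd
Round 4: pos2(id47) recv 84: fwd
Round 5: pos3(id84) recv 84: ELECTED
Message ID 45 originates at pos 0; dropped at pos 2 in round 2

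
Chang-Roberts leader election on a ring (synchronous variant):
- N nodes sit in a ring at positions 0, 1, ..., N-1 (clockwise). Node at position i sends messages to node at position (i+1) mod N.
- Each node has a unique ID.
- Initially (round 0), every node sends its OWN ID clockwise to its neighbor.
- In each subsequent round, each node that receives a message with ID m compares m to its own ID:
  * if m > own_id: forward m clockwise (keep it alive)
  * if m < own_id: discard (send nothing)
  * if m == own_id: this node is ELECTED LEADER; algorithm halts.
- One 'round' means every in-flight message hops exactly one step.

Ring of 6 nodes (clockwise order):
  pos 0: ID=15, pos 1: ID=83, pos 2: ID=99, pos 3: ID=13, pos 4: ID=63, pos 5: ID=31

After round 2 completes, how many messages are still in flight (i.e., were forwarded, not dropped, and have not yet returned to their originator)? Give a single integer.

Round 1: pos1(id83) recv 15: drop; pos2(id99) recv 83: drop; pos3(id13) recv 99: fwd; pos4(id63) recv 13: drop; pos5(id31) recv 63: fwd; pos0(id15) recv 31: fwd
Round 2: pos4(id63) recv 99: fwd; pos0(id15) recv 63: fwd; pos1(id83) recv 31: drop
After round 2: 2 messages still in flight

Answer: 2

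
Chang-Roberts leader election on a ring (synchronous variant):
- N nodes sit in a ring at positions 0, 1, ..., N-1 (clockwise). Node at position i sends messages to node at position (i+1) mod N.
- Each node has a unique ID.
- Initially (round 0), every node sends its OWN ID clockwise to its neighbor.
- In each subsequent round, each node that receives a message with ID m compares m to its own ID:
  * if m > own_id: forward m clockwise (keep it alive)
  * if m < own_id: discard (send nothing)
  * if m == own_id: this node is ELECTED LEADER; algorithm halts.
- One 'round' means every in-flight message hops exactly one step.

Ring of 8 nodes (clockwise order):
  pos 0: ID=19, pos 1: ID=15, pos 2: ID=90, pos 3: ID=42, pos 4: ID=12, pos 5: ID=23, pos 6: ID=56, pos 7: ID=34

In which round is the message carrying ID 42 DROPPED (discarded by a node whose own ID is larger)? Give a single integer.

Round 1: pos1(id15) recv 19: fwd; pos2(id90) recv 15: drop; pos3(id42) recv 90: fwd; pos4(id12) recv 42: fwd; pos5(id23) recv 12: drop; pos6(id56) recv 23: drop; pos7(id34) recv 56: fwd; pos0(id19) recv 34: fwd
Round 2: pos2(id90) recv 19: drop; pos4(id12) recv 90: fwd; pos5(id23) recv 42: fwd; pos0(id19) recv 56: fwd; pos1(id15) recv 34: fwd
Round 3: pos5(id23) recv 90: fwd; pos6(id56) recv 42: drop; pos1(id15) recv 56: fwd; pos2(id90) recv 34: drop
Round 4: pos6(id56) recv 90: fwd; pos2(id90) recv 56: drop
Round 5: pos7(id34) recv 90: fwd
Round 6: pos0(id19) recv 90: fwd
Round 7: pos1(id15) recv 90: fwd
Round 8: pos2(id90) recv 90: ELECTED
Message ID 42 originates at pos 3; dropped at pos 6 in round 3

Answer: 3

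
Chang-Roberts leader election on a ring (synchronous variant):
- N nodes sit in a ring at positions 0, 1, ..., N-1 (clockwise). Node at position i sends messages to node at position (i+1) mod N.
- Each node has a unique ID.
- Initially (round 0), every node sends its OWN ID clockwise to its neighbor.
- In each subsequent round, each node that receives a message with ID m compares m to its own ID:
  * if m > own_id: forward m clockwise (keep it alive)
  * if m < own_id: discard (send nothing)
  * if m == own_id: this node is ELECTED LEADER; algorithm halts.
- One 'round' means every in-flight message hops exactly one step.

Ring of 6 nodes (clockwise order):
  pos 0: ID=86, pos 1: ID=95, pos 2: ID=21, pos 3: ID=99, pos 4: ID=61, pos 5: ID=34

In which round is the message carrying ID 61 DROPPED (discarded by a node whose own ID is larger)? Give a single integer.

Answer: 2

Derivation:
Round 1: pos1(id95) recv 86: drop; pos2(id21) recv 95: fwd; pos3(id99) recv 21: drop; pos4(id61) recv 99: fwd; pos5(id34) recv 61: fwd; pos0(id86) recv 34: drop
Round 2: pos3(id99) recv 95: drop; pos5(id34) recv 99: fwd; pos0(id86) recv 61: drop
Round 3: pos0(id86) recv 99: fwd
Round 4: pos1(id95) recv 99: fwd
Round 5: pos2(id21) recv 99: fwd
Round 6: pos3(id99) recv 99: ELECTED
Message ID 61 originates at pos 4; dropped at pos 0 in round 2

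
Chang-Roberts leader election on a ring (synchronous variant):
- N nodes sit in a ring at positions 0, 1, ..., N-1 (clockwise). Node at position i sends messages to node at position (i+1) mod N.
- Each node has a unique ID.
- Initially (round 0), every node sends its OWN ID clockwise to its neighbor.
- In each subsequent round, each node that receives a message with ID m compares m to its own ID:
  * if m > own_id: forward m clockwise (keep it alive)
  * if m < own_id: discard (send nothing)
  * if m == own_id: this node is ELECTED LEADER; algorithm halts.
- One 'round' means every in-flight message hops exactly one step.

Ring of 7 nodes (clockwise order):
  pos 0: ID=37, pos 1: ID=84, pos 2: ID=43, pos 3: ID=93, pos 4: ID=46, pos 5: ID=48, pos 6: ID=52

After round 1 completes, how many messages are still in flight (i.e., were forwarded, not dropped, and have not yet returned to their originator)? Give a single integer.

Round 1: pos1(id84) recv 37: drop; pos2(id43) recv 84: fwd; pos3(id93) recv 43: drop; pos4(id46) recv 93: fwd; pos5(id48) recv 46: drop; pos6(id52) recv 48: drop; pos0(id37) recv 52: fwd
After round 1: 3 messages still in flight

Answer: 3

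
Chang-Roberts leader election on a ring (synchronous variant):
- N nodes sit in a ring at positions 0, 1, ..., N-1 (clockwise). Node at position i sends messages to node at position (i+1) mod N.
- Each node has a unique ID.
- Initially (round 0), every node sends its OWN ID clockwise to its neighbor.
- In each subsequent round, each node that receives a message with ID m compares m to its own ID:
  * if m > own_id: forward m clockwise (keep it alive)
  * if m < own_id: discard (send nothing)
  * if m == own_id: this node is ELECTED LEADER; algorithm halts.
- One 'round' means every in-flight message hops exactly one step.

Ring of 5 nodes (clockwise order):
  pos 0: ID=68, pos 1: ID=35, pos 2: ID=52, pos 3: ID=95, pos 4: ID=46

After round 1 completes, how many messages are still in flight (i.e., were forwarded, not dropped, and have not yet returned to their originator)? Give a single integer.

Answer: 2

Derivation:
Round 1: pos1(id35) recv 68: fwd; pos2(id52) recv 35: drop; pos3(id95) recv 52: drop; pos4(id46) recv 95: fwd; pos0(id68) recv 46: drop
After round 1: 2 messages still in flight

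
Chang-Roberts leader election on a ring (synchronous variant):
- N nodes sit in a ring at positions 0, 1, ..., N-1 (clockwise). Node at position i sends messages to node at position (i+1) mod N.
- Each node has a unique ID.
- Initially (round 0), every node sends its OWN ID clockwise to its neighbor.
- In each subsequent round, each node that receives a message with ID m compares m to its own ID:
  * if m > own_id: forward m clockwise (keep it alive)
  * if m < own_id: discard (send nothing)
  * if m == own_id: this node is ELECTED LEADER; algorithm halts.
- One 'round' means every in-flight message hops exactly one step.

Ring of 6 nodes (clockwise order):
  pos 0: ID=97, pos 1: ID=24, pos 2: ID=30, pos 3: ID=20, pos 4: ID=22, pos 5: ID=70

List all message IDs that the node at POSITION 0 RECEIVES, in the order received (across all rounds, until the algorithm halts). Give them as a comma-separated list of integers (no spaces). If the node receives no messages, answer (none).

Answer: 70,97

Derivation:
Round 1: pos1(id24) recv 97: fwd; pos2(id30) recv 24: drop; pos3(id20) recv 30: fwd; pos4(id22) recv 20: drop; pos5(id70) recv 22: drop; pos0(id97) recv 70: drop
Round 2: pos2(id30) recv 97: fwd; pos4(id22) recv 30: fwd
Round 3: pos3(id20) recv 97: fwd; pos5(id70) recv 30: drop
Round 4: pos4(id22) recv 97: fwd
Round 5: pos5(id70) recv 97: fwd
Round 6: pos0(id97) recv 97: ELECTED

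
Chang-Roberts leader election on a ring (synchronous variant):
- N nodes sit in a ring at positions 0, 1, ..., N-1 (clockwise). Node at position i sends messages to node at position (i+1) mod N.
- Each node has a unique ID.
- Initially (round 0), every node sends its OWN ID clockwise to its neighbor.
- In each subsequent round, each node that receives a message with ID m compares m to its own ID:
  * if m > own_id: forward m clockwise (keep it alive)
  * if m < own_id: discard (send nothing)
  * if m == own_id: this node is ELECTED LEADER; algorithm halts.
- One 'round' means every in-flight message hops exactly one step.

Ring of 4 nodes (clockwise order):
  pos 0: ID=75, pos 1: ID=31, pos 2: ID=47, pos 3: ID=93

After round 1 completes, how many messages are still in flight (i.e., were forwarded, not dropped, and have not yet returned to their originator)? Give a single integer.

Round 1: pos1(id31) recv 75: fwd; pos2(id47) recv 31: drop; pos3(id93) recv 47: drop; pos0(id75) recv 93: fwd
After round 1: 2 messages still in flight

Answer: 2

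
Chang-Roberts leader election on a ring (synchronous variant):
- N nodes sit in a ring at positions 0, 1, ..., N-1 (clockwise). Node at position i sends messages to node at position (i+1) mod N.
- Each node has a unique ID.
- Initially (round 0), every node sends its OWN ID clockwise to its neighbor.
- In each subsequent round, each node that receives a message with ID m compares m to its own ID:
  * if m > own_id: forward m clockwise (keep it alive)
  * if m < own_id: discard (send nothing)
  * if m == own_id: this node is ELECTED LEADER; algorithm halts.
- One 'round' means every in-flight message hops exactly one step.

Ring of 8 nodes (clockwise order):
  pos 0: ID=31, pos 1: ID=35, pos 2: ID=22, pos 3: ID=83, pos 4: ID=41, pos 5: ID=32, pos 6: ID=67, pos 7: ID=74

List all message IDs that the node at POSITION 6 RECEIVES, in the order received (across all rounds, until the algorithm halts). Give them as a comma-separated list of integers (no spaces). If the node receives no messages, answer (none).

Answer: 32,41,83

Derivation:
Round 1: pos1(id35) recv 31: drop; pos2(id22) recv 35: fwd; pos3(id83) recv 22: drop; pos4(id41) recv 83: fwd; pos5(id32) recv 41: fwd; pos6(id67) recv 32: drop; pos7(id74) recv 67: drop; pos0(id31) recv 74: fwd
Round 2: pos3(id83) recv 35: drop; pos5(id32) recv 83: fwd; pos6(id67) recv 41: drop; pos1(id35) recv 74: fwd
Round 3: pos6(id67) recv 83: fwd; pos2(id22) recv 74: fwd
Round 4: pos7(id74) recv 83: fwd; pos3(id83) recv 74: drop
Round 5: pos0(id31) recv 83: fwd
Round 6: pos1(id35) recv 83: fwd
Round 7: pos2(id22) recv 83: fwd
Round 8: pos3(id83) recv 83: ELECTED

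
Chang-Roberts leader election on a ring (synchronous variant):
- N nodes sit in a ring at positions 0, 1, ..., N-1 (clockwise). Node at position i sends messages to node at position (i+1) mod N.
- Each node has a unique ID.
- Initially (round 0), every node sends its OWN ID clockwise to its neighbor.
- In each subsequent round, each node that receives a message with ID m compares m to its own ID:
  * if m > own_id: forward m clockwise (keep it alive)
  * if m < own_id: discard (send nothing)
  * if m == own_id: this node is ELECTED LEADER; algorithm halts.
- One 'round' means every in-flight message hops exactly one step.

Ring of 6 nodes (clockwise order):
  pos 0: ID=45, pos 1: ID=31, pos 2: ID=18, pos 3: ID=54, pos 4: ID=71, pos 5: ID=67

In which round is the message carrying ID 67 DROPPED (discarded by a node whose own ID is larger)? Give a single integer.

Answer: 5

Derivation:
Round 1: pos1(id31) recv 45: fwd; pos2(id18) recv 31: fwd; pos3(id54) recv 18: drop; pos4(id71) recv 54: drop; pos5(id67) recv 71: fwd; pos0(id45) recv 67: fwd
Round 2: pos2(id18) recv 45: fwd; pos3(id54) recv 31: drop; pos0(id45) recv 71: fwd; pos1(id31) recv 67: fwd
Round 3: pos3(id54) recv 45: drop; pos1(id31) recv 71: fwd; pos2(id18) recv 67: fwd
Round 4: pos2(id18) recv 71: fwd; pos3(id54) recv 67: fwd
Round 5: pos3(id54) recv 71: fwd; pos4(id71) recv 67: drop
Round 6: pos4(id71) recv 71: ELECTED
Message ID 67 originates at pos 5; dropped at pos 4 in round 5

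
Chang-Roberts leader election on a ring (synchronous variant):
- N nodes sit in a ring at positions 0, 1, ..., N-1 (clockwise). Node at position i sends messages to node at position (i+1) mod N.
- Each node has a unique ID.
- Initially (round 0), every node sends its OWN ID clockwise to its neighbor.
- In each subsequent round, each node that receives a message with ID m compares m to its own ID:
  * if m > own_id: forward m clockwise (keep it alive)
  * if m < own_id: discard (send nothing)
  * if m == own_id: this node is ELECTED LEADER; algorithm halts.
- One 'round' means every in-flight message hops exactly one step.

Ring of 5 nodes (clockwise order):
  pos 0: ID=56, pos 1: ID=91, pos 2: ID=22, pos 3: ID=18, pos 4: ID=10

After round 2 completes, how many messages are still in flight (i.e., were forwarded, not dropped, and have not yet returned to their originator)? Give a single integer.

Round 1: pos1(id91) recv 56: drop; pos2(id22) recv 91: fwd; pos3(id18) recv 22: fwd; pos4(id10) recv 18: fwd; pos0(id56) recv 10: drop
Round 2: pos3(id18) recv 91: fwd; pos4(id10) recv 22: fwd; pos0(id56) recv 18: drop
After round 2: 2 messages still in flight

Answer: 2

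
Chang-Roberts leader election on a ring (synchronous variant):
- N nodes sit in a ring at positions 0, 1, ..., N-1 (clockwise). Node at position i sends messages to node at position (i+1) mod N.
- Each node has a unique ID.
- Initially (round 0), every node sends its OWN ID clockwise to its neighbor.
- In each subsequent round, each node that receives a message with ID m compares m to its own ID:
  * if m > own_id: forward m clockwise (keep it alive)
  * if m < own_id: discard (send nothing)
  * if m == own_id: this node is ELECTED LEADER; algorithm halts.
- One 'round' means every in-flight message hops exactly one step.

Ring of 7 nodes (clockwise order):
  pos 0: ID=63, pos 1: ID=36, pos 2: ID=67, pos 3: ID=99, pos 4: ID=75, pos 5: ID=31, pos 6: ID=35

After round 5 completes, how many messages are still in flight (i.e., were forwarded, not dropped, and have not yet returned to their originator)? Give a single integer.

Answer: 2

Derivation:
Round 1: pos1(id36) recv 63: fwd; pos2(id67) recv 36: drop; pos3(id99) recv 67: drop; pos4(id75) recv 99: fwd; pos5(id31) recv 75: fwd; pos6(id35) recv 31: drop; pos0(id63) recv 35: drop
Round 2: pos2(id67) recv 63: drop; pos5(id31) recv 99: fwd; pos6(id35) recv 75: fwd
Round 3: pos6(id35) recv 99: fwd; pos0(id63) recv 75: fwd
Round 4: pos0(id63) recv 99: fwd; pos1(id36) recv 75: fwd
Round 5: pos1(id36) recv 99: fwd; pos2(id67) recv 75: fwd
After round 5: 2 messages still in flight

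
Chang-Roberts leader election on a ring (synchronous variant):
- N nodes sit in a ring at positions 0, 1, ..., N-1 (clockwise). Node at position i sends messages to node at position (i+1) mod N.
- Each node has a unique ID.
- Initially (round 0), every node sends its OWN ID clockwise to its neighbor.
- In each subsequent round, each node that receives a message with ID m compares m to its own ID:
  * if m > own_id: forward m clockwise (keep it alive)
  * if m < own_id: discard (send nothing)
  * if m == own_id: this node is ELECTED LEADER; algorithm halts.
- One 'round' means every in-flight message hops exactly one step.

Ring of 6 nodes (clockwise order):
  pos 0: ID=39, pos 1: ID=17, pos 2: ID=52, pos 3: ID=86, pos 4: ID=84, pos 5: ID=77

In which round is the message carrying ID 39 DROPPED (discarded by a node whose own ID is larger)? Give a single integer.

Answer: 2

Derivation:
Round 1: pos1(id17) recv 39: fwd; pos2(id52) recv 17: drop; pos3(id86) recv 52: drop; pos4(id84) recv 86: fwd; pos5(id77) recv 84: fwd; pos0(id39) recv 77: fwd
Round 2: pos2(id52) recv 39: drop; pos5(id77) recv 86: fwd; pos0(id39) recv 84: fwd; pos1(id17) recv 77: fwd
Round 3: pos0(id39) recv 86: fwd; pos1(id17) recv 84: fwd; pos2(id52) recv 77: fwd
Round 4: pos1(id17) recv 86: fwd; pos2(id52) recv 84: fwd; pos3(id86) recv 77: drop
Round 5: pos2(id52) recv 86: fwd; pos3(id86) recv 84: drop
Round 6: pos3(id86) recv 86: ELECTED
Message ID 39 originates at pos 0; dropped at pos 2 in round 2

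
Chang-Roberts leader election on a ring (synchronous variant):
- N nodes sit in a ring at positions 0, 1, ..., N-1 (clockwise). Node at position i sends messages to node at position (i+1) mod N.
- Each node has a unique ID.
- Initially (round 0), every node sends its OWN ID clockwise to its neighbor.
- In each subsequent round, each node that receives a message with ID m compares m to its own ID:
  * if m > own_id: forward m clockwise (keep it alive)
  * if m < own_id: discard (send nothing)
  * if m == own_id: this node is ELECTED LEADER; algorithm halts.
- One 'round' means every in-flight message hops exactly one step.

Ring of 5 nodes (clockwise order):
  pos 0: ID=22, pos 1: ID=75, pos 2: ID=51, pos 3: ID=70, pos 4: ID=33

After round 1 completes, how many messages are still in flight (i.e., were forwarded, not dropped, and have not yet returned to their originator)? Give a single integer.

Answer: 3

Derivation:
Round 1: pos1(id75) recv 22: drop; pos2(id51) recv 75: fwd; pos3(id70) recv 51: drop; pos4(id33) recv 70: fwd; pos0(id22) recv 33: fwd
After round 1: 3 messages still in flight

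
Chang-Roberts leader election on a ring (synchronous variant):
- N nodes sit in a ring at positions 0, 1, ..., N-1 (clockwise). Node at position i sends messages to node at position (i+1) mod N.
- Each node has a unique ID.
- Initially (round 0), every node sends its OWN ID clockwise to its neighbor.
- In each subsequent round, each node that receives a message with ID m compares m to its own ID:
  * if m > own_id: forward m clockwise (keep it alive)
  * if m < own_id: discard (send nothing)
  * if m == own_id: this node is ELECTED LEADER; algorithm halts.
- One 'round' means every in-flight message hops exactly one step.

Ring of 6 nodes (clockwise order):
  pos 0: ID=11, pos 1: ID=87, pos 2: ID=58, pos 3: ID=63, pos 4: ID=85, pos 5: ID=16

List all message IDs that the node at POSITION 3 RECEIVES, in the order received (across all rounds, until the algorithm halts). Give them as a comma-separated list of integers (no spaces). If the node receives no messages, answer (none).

Round 1: pos1(id87) recv 11: drop; pos2(id58) recv 87: fwd; pos3(id63) recv 58: drop; pos4(id85) recv 63: drop; pos5(id16) recv 85: fwd; pos0(id11) recv 16: fwd
Round 2: pos3(id63) recv 87: fwd; pos0(id11) recv 85: fwd; pos1(id87) recv 16: drop
Round 3: pos4(id85) recv 87: fwd; pos1(id87) recv 85: drop
Round 4: pos5(id16) recv 87: fwd
Round 5: pos0(id11) recv 87: fwd
Round 6: pos1(id87) recv 87: ELECTED

Answer: 58,87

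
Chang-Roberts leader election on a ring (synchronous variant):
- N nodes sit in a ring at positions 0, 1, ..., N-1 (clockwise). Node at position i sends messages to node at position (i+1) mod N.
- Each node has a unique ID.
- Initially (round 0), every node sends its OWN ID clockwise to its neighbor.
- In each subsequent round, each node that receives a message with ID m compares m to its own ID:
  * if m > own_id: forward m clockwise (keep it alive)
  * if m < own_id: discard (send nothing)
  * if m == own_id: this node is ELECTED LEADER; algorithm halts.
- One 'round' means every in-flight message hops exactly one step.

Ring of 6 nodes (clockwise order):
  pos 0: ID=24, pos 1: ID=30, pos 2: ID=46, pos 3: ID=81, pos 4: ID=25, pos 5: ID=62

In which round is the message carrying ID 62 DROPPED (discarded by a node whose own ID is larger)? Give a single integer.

Answer: 4

Derivation:
Round 1: pos1(id30) recv 24: drop; pos2(id46) recv 30: drop; pos3(id81) recv 46: drop; pos4(id25) recv 81: fwd; pos5(id62) recv 25: drop; pos0(id24) recv 62: fwd
Round 2: pos5(id62) recv 81: fwd; pos1(id30) recv 62: fwd
Round 3: pos0(id24) recv 81: fwd; pos2(id46) recv 62: fwd
Round 4: pos1(id30) recv 81: fwd; pos3(id81) recv 62: drop
Round 5: pos2(id46) recv 81: fwd
Round 6: pos3(id81) recv 81: ELECTED
Message ID 62 originates at pos 5; dropped at pos 3 in round 4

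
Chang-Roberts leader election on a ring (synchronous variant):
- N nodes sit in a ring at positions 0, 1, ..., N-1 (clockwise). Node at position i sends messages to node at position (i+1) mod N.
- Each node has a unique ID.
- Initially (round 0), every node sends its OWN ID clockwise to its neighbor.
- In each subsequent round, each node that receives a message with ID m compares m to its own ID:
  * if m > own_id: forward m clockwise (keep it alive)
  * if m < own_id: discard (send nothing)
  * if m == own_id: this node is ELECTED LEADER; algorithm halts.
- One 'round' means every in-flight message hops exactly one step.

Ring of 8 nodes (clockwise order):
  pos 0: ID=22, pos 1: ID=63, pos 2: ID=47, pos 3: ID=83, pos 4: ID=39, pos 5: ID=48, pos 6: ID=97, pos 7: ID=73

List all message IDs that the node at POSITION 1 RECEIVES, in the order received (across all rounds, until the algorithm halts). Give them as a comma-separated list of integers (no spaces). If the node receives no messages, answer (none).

Round 1: pos1(id63) recv 22: drop; pos2(id47) recv 63: fwd; pos3(id83) recv 47: drop; pos4(id39) recv 83: fwd; pos5(id48) recv 39: drop; pos6(id97) recv 48: drop; pos7(id73) recv 97: fwd; pos0(id22) recv 73: fwd
Round 2: pos3(id83) recv 63: drop; pos5(id48) recv 83: fwd; pos0(id22) recv 97: fwd; pos1(id63) recv 73: fwd
Round 3: pos6(id97) recv 83: drop; pos1(id63) recv 97: fwd; pos2(id47) recv 73: fwd
Round 4: pos2(id47) recv 97: fwd; pos3(id83) recv 73: drop
Round 5: pos3(id83) recv 97: fwd
Round 6: pos4(id39) recv 97: fwd
Round 7: pos5(id48) recv 97: fwd
Round 8: pos6(id97) recv 97: ELECTED

Answer: 22,73,97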